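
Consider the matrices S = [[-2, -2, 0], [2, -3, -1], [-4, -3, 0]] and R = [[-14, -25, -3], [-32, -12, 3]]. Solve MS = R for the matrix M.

Right-multiplying both sides by S⁻¹ gives M = RS⁻¹.
det S = -2; the adjugate gives S⁻¹ = [[3/2, 0, -1], [-2, 0, 1], [9, -1, -5]].
M = RS⁻¹ = [[-14, -25, -3], [-32, -12, 3]] · [[3/2, 0, -1], [-2, 0, 1], [9, -1, -5]] = [[2, 3, 4], [3, -3, 5]].

M = [[2, 3, 4], [3, -3, 5]]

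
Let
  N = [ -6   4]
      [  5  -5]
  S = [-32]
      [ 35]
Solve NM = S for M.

N is on the left of M, so left-multiply by N⁻¹: M = N⁻¹S.
det N = 10, so N⁻¹ = [[-1/2, -2/5], [-1/2, -3/5]].
M = N⁻¹S = [[-1/2, -2/5], [-1/2, -3/5]] · [[-32], [35]] = [[2], [-5]].

M = [[2], [-5]]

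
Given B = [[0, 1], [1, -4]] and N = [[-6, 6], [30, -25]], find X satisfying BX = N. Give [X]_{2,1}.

Since B multiplies X on the left, X = B⁻¹N.
det B = -1, so B⁻¹ = [[4, 1], [1, 0]].
X = B⁻¹N = [[4, 1], [1, 0]] · [[-6, 6], [30, -25]] = [[6, -1], [-6, 6]].

-6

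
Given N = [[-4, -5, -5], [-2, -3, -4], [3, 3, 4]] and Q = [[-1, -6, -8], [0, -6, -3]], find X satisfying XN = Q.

X = [[0, 5, 3], [3, 3, 6]]

Right-multiplying both sides by N⁻¹ gives X = QN⁻¹.
det N = 5, so N⁻¹ = [[0, 1, 1], [-4/5, -1/5, -6/5], [3/5, -3/5, 2/5]].
X = QN⁻¹ = [[-1, -6, -8], [0, -6, -3]] · [[0, 1, 1], [-4/5, -1/5, -6/5], [3/5, -3/5, 2/5]] = [[0, 5, 3], [3, 3, 6]].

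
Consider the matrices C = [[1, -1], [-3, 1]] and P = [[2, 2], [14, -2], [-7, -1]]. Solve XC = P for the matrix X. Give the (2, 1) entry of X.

Since C sits to the right of X, X = PC⁻¹.
C has determinant -2; C⁻¹ = [[-1/2, -1/2], [-3/2, -1/2]].
X = PC⁻¹ = [[2, 2], [14, -2], [-7, -1]] · [[-1/2, -1/2], [-3/2, -1/2]] = [[-4, -2], [-4, -6], [5, 4]].

-4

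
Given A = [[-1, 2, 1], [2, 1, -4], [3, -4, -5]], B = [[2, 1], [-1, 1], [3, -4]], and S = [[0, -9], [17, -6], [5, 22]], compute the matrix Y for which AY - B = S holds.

Y = [[-3, -4], [2, -5], [-5, -2]]

AY = S + B = [[2, -8], [16, -5], [8, 18]].
Left-multiplying both sides by A⁻¹ gives Y = A⁻¹(S + B).
det A = 6, so A⁻¹ = [[-7/2, 1, -3/2], [-1/3, 1/3, -1/3], [-11/6, 1/3, -5/6]].
Y = A⁻¹(S + B) = [[-3, -4], [2, -5], [-5, -2]].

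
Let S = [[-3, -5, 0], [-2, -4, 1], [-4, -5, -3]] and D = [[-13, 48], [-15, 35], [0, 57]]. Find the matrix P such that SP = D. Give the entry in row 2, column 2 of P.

Left-multiplying both sides by S⁻¹ gives P = S⁻¹D.
S has determinant -1; S⁻¹ = [[-17, 15, 5], [10, -9, -3], [6, -5, -2]].
P = S⁻¹D = [[-17, 15, 5], [10, -9, -3], [6, -5, -2]] · [[-13, 48], [-15, 35], [0, 57]] = [[-4, -6], [5, -6], [-3, -1]].

-6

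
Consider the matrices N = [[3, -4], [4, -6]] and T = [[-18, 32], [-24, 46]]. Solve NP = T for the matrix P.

N is on the left of P, so left-multiply by N⁻¹: P = N⁻¹T.
N has determinant -2; N⁻¹ = [[3, -2], [2, -3/2]].
P = N⁻¹T = [[3, -2], [2, -3/2]] · [[-18, 32], [-24, 46]] = [[-6, 4], [0, -5]].

P = [[-6, 4], [0, -5]]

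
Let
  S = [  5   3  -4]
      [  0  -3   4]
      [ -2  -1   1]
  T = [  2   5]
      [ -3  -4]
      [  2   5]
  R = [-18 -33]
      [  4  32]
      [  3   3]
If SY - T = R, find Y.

SY = R + T = [[-16, -28], [1, 28], [5, 8]].
Left-multiplying both sides by S⁻¹ gives Y = S⁻¹(R + T).
det S = 5; the adjugate gives S⁻¹ = [[1/5, 1/5, 0], [-8/5, -3/5, -4], [-6/5, -1/5, -3]].
Y = S⁻¹(R + T) = [[-3, 0], [5, -4], [4, 4]].

Y = [[-3, 0], [5, -4], [4, 4]]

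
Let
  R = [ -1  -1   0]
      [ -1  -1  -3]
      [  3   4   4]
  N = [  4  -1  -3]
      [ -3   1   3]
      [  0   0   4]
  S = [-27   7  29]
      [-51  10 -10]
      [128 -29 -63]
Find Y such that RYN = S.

Y = R⁻¹SN⁻¹ (apply R⁻¹ on the left and N⁻¹ on the right).
det R = -3, so R⁻¹ = [[-8/3, -4/3, -1], [5/3, 4/3, 1], [1/3, -1/3, 0]].
det N = 4, so N⁻¹ = [[1, 1, 0], [3, 4, -3/4], [0, 0, 1/4]].
R⁻¹S = [[12, -3, -1], [15, -4, -28], [8, -1, 13]].
Y = (R⁻¹S)N⁻¹ = [[3, 0, 2], [3, -1, -4], [5, 4, 4]].

Y = [[3, 0, 2], [3, -1, -4], [5, 4, 4]]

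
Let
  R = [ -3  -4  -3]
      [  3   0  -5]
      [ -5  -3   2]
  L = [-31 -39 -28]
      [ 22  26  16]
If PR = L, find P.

Since R sits to the right of P, P = LR⁻¹.
R has determinant -4; R⁻¹ = [[15/4, -17/4, -5], [-19/4, 21/4, 6], [9/4, -11/4, -3]].
P = LR⁻¹ = [[-31, -39, -28], [22, 26, 16]] · [[15/4, -17/4, -5], [-19/4, 21/4, 6], [9/4, -11/4, -3]] = [[6, 4, 5], [-5, -1, -2]].

P = [[6, 4, 5], [-5, -1, -2]]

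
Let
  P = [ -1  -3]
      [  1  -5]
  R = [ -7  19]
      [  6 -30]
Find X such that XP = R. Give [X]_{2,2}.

6

Since P sits to the right of X, X = RP⁻¹.
det P = 8; the adjugate gives P⁻¹ = [[-5/8, 3/8], [-1/8, -1/8]].
X = RP⁻¹ = [[-7, 19], [6, -30]] · [[-5/8, 3/8], [-1/8, -1/8]] = [[2, -5], [0, 6]].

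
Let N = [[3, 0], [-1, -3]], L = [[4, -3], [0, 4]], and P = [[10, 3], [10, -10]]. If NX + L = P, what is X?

X = [[2, 2], [-4, 4]]

NX = P − L = [[6, 6], [10, -14]].
N is on the left of X, so left-multiply by N⁻¹: X = N⁻¹(P − L).
det N = -9, so N⁻¹ = [[1/3, 0], [-1/9, -1/3]].
X = N⁻¹(P − L) = [[2, 2], [-4, 4]].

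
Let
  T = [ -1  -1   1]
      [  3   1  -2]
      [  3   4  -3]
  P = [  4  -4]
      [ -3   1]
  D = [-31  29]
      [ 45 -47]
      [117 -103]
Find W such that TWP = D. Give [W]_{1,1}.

Left-multiply by T⁻¹ and right-multiply by P⁻¹: W = T⁻¹DP⁻¹.
T has determinant 1; T⁻¹ = [[5, 1, 1], [3, 0, 1], [9, 1, 2]].
det P = -8, so P⁻¹ = [[-1/8, -1/2], [-3/8, -1/2]].
T⁻¹D = [[7, -5], [24, -16], [0, 8]].
W = (T⁻¹D)P⁻¹ = [[1, -1], [3, -4], [-3, -4]].

1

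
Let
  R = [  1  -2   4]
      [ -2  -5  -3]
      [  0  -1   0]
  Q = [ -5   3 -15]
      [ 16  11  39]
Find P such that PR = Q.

P = [[-3, 1, -2], [6, -5, 2]]

Right-multiplying both sides by R⁻¹ gives P = QR⁻¹.
det R = 5; the adjugate gives R⁻¹ = [[-3/5, -4/5, 26/5], [0, 0, -1], [2/5, 1/5, -9/5]].
P = QR⁻¹ = [[-5, 3, -15], [16, 11, 39]] · [[-3/5, -4/5, 26/5], [0, 0, -1], [2/5, 1/5, -9/5]] = [[-3, 1, -2], [6, -5, 2]].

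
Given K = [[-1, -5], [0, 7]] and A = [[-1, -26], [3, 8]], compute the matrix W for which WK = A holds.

W = [[1, -3], [-3, -1]]

Right-multiplying both sides by K⁻¹ gives W = AK⁻¹.
det K = -7, so K⁻¹ = [[-1, -5/7], [0, 1/7]].
W = AK⁻¹ = [[-1, -26], [3, 8]] · [[-1, -5/7], [0, 1/7]] = [[1, -3], [-3, -1]].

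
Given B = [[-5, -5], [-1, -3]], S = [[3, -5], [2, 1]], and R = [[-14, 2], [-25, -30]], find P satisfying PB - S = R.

P = [[3, -4], [4, 3]]

PB = R + S = [[-11, -3], [-23, -29]].
Since B sits to the right of P, P = (R + S)B⁻¹.
B has determinant 10; B⁻¹ = [[-3/10, 1/2], [1/10, -1/2]].
P = (R + S)B⁻¹ = [[3, -4], [4, 3]].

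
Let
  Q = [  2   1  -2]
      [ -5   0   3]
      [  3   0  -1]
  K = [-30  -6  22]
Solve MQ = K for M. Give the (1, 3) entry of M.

Q is on the right of M, so right-multiply by Q⁻¹: M = KQ⁻¹.
det Q = 4; the adjugate gives Q⁻¹ = [[0, 1/4, 3/4], [1, 1, 1], [0, 3/4, 5/4]].
M = KQ⁻¹ = [[-30, -6, 22]] · [[0, 1/4, 3/4], [1, 1, 1], [0, 3/4, 5/4]] = [[-6, 3, -1]].

-1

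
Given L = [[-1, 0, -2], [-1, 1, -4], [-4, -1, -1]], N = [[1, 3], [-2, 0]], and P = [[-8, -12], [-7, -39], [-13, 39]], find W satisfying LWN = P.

W = L⁻¹PN⁻¹ (apply L⁻¹ on the left and N⁻¹ on the right).
det L = -5, so L⁻¹ = [[1, -2/5, -2/5], [-3, 7/5, 2/5], [-1, 1/5, 1/5]].
det N = 6; the adjugate gives N⁻¹ = [[0, -1/2], [1/3, 1/6]].
L⁻¹P = [[0, -12], [9, -3], [4, 12]].
W = (L⁻¹P)N⁻¹ = [[-4, -2], [-1, -5], [4, 0]].

W = [[-4, -2], [-1, -5], [4, 0]]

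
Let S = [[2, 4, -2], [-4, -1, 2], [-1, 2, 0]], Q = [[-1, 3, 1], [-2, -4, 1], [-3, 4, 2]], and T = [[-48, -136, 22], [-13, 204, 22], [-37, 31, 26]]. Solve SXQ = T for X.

Isolating X: multiply by S⁻¹ from the left and Q⁻¹ from the right, so X = S⁻¹TQ⁻¹.
S has determinant 2; S⁻¹ = [[-2, -2, 3], [-1, -1, 2], [-9/2, -4, 7]].
Q has determinant -5; Q⁻¹ = [[12/5, 2/5, -7/5], [-1/5, -1/5, 1/5], [4, 1, -2]].
S⁻¹T = [[11, -43, -10], [-13, -6, 8], [9, 13, -5]].
X = (S⁻¹T)Q⁻¹ = [[-5, 3, -4], [2, 4, 1], [-1, -4, 0]].

X = [[-5, 3, -4], [2, 4, 1], [-1, -4, 0]]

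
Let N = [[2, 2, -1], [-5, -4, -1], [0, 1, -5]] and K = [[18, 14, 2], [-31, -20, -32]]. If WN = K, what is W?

Right-multiplying both sides by N⁻¹ gives W = KN⁻¹.
N has determinant -3; N⁻¹ = [[-7, -3, 2], [25/3, 10/3, -7/3], [5/3, 2/3, -2/3]].
W = KN⁻¹ = [[18, 14, 2], [-31, -20, -32]] · [[-7, -3, 2], [25/3, 10/3, -7/3], [5/3, 2/3, -2/3]] = [[-6, -6, 2], [-3, 5, 6]].

W = [[-6, -6, 2], [-3, 5, 6]]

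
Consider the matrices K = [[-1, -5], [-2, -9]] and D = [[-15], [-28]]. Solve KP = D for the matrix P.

P = [[5], [2]]

K is on the left of P, so left-multiply by K⁻¹: P = K⁻¹D.
K has determinant -1; K⁻¹ = [[9, -5], [-2, 1]].
P = K⁻¹D = [[9, -5], [-2, 1]] · [[-15], [-28]] = [[5], [2]].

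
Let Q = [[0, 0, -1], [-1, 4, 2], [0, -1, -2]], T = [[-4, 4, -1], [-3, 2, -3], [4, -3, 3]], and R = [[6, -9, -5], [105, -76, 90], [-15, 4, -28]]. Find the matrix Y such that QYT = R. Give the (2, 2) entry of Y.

Isolating Y: multiply by Q⁻¹ from the left and T⁻¹ from the right, so Y = Q⁻¹RT⁻¹.
det Q = -1, so Q⁻¹ = [[6, -1, -4], [2, 0, -1], [-1, 0, 0]].
T has determinant -1; T⁻¹ = [[3, 9, 10], [3, 8, 9], [-1, -4, -4]].
Q⁻¹R = [[-9, 6, -8], [27, -22, 18], [-6, 9, 5]].
Y = (Q⁻¹R)T⁻¹ = [[-1, -1, -4], [-3, -5, 0], [4, -2, 1]].

-5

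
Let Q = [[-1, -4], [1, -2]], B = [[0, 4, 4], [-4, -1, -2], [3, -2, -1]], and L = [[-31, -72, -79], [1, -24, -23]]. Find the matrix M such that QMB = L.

M = Q⁻¹LB⁻¹ (apply Q⁻¹ on the left and B⁻¹ on the right).
det Q = 6; the adjugate gives Q⁻¹ = [[-1/3, 2/3], [-1/6, -1/6]].
det B = 4, so B⁻¹ = [[-3/4, -1, -1], [-5/2, -3, -4], [11/4, 3, 4]].
Q⁻¹L = [[11, 8, 11], [5, 16, 17]].
M = (Q⁻¹L)B⁻¹ = [[2, -2, 1], [3, -2, -1]].

M = [[2, -2, 1], [3, -2, -1]]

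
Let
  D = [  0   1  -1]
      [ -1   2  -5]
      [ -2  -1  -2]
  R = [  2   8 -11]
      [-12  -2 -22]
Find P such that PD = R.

P = [[-3, 4, -3], [-6, 4, 4]]

Since D sits to the right of P, P = RD⁻¹.
det D = 3, so D⁻¹ = [[-3, 1, -1], [8/3, -2/3, 1/3], [5/3, -2/3, 1/3]].
P = RD⁻¹ = [[2, 8, -11], [-12, -2, -22]] · [[-3, 1, -1], [8/3, -2/3, 1/3], [5/3, -2/3, 1/3]] = [[-3, 4, -3], [-6, 4, 4]].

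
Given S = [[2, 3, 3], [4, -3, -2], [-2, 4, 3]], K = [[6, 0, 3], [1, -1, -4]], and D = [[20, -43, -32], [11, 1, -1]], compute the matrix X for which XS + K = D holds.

X = [[-5, 4, -4], [1, 3, 2]]

XS = D − K = [[14, -43, -35], [10, 2, 3]].
Since S sits to the right of X, X = (D − K)S⁻¹.
det S = 4; the adjugate gives S⁻¹ = [[-1/4, 3/4, 3/4], [-2, 3, 4], [5/2, -7/2, -9/2]].
X = (D − K)S⁻¹ = [[-5, 4, -4], [1, 3, 2]].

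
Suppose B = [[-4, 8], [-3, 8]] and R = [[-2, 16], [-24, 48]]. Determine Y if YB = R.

Right-multiplying both sides by B⁻¹ gives Y = RB⁻¹.
det B = -8; the adjugate gives B⁻¹ = [[-1, 1], [-3/8, 1/2]].
Y = RB⁻¹ = [[-2, 16], [-24, 48]] · [[-1, 1], [-3/8, 1/2]] = [[-4, 6], [6, 0]].

Y = [[-4, 6], [6, 0]]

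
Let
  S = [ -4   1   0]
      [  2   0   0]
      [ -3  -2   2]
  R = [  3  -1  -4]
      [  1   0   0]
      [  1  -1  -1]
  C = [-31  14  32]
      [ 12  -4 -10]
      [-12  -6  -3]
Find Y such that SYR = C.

Isolating Y: multiply by S⁻¹ from the left and R⁻¹ from the right, so Y = S⁻¹CR⁻¹.
S has determinant -4; S⁻¹ = [[0, 1/2, 0], [1, 2, 0], [1, 11/4, 1/2]].
det R = 3, so R⁻¹ = [[0, 1, 0], [1/3, 1/3, -4/3], [-1/3, 2/3, 1/3]].
S⁻¹C = [[6, -2, -5], [-7, 6, 12], [-4, 0, 3]].
Y = (S⁻¹C)R⁻¹ = [[1, 2, 1], [-2, 3, -4], [-1, -2, 1]].

Y = [[1, 2, 1], [-2, 3, -4], [-1, -2, 1]]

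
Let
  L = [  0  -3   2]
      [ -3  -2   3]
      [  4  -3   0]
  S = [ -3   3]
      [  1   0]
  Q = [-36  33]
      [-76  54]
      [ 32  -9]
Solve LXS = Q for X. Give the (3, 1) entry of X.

1

X = L⁻¹QS⁻¹ (apply L⁻¹ on the left and S⁻¹ on the right).
det L = -2, so L⁻¹ = [[-9/2, 3, 5/2], [-6, 4, 3], [-17/2, 6, 9/2]].
det S = -3; the adjugate gives S⁻¹ = [[0, 1], [1/3, 1]].
L⁻¹Q = [[14, -9], [8, -9], [-6, 3]].
X = (L⁻¹Q)S⁻¹ = [[-3, 5], [-3, -1], [1, -3]].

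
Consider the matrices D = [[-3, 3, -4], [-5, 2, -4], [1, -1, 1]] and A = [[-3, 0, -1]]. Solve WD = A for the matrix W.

W = [[-1, 1, -1]]

Since D sits to the right of W, W = AD⁻¹.
D has determinant -3; D⁻¹ = [[2/3, -1/3, 4/3], [-1/3, -1/3, -8/3], [-1, 0, -3]].
W = AD⁻¹ = [[-3, 0, -1]] · [[2/3, -1/3, 4/3], [-1/3, -1/3, -8/3], [-1, 0, -3]] = [[-1, 1, -1]].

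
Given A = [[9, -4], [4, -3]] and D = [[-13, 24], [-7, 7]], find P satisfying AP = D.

P = [[-1, 4], [1, 3]]

Left-multiplying both sides by A⁻¹ gives P = A⁻¹D.
det A = -11, so A⁻¹ = [[3/11, -4/11], [4/11, -9/11]].
P = A⁻¹D = [[3/11, -4/11], [4/11, -9/11]] · [[-13, 24], [-7, 7]] = [[-1, 4], [1, 3]].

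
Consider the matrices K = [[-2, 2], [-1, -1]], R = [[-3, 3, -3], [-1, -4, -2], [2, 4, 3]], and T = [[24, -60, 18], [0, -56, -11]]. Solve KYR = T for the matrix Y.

Y = [[5, -5, 2], [-1, -5, -1]]

Isolating Y: multiply by K⁻¹ from the left and R⁻¹ from the right, so Y = K⁻¹TR⁻¹.
det K = 4, so K⁻¹ = [[-1/4, -1/2], [1/4, -1/2]].
R has determinant -3; R⁻¹ = [[4/3, 7, 6], [1/3, 1, 1], [-4/3, -6, -5]].
K⁻¹T = [[-6, 43, 1], [6, 13, 10]].
Y = (K⁻¹T)R⁻¹ = [[5, -5, 2], [-1, -5, -1]].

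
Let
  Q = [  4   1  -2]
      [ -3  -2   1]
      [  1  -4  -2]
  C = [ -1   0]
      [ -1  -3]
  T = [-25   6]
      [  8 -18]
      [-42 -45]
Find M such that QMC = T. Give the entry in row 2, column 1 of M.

Isolating M: multiply by Q⁻¹ from the left and C⁻¹ from the right, so M = Q⁻¹TC⁻¹.
Q has determinant -1; Q⁻¹ = [[-8, -10, 3], [5, 6, -2], [-14, -17, 5]].
det C = 3; the adjugate gives C⁻¹ = [[-1, 0], [1/3, -1/3]].
Q⁻¹T = [[-6, -3], [7, 12], [4, -3]].
M = (Q⁻¹T)C⁻¹ = [[5, 1], [-3, -4], [-5, 1]].

-3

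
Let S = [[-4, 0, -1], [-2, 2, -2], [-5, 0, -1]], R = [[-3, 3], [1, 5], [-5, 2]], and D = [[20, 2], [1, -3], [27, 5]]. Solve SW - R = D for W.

SW = D + R = [[17, 5], [2, 2], [22, 7]].
S is on the left of W, so left-multiply by S⁻¹: W = S⁻¹(D + R).
det S = -2, so S⁻¹ = [[1, 0, -1], [-4, 1/2, 3], [-5, 0, 4]].
W = S⁻¹(D + R) = [[-5, -2], [-1, 2], [3, 3]].

W = [[-5, -2], [-1, 2], [3, 3]]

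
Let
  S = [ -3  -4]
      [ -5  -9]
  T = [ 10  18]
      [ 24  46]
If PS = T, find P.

Right-multiplying both sides by S⁻¹ gives P = TS⁻¹.
det S = 7, so S⁻¹ = [[-9/7, 4/7], [5/7, -3/7]].
P = TS⁻¹ = [[10, 18], [24, 46]] · [[-9/7, 4/7], [5/7, -3/7]] = [[0, -2], [2, -6]].

P = [[0, -2], [2, -6]]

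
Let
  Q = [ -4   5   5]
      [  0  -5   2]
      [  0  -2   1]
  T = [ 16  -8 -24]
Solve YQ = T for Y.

Y = [[-4, -4, 4]]

Q is on the right of Y, so right-multiply by Q⁻¹: Y = TQ⁻¹.
Q has determinant 4; Q⁻¹ = [[-1/4, -15/4, 35/4], [0, -1, 2], [0, -2, 5]].
Y = TQ⁻¹ = [[16, -8, -24]] · [[-1/4, -15/4, 35/4], [0, -1, 2], [0, -2, 5]] = [[-4, -4, 4]].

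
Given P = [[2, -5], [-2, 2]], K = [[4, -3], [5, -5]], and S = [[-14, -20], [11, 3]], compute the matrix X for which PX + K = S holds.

X = [[1, -1], [4, 3]]

PX = S − K = [[-18, -17], [6, 8]].
Since P multiplies X on the left, X = P⁻¹(S − K).
det P = -6; the adjugate gives P⁻¹ = [[-1/3, -5/6], [-1/3, -1/3]].
X = P⁻¹(S − K) = [[1, -1], [4, 3]].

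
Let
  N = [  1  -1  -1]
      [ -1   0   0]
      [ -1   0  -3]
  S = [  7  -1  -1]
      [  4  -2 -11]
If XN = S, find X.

N is on the right of X, so right-multiply by N⁻¹: X = SN⁻¹.
N has determinant 3; N⁻¹ = [[0, -1, 0], [-1, -4/3, 1/3], [0, 1/3, -1/3]].
X = SN⁻¹ = [[7, -1, -1], [4, -2, -11]] · [[0, -1, 0], [-1, -4/3, 1/3], [0, 1/3, -1/3]] = [[1, -6, 0], [2, -5, 3]].

X = [[1, -6, 0], [2, -5, 3]]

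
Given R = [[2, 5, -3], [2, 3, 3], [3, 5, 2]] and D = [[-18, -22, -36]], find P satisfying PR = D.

R is on the right of P, so right-multiply by R⁻¹: P = DR⁻¹.
R has determinant 4; R⁻¹ = [[-9/4, -25/4, 6], [5/4, 13/4, -3], [1/4, 5/4, -1]].
P = DR⁻¹ = [[-18, -22, -36]] · [[-9/4, -25/4, 6], [5/4, 13/4, -3], [1/4, 5/4, -1]] = [[4, -4, -6]].

P = [[4, -4, -6]]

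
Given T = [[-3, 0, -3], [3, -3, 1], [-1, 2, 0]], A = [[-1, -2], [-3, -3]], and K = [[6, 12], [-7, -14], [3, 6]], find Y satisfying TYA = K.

Y = [[1, 0], [-1, 0], [1, 0]]

Y = T⁻¹KA⁻¹ (apply T⁻¹ on the left and A⁻¹ on the right).
det T = -3, so T⁻¹ = [[2/3, 2, 3], [1/3, 1, 2], [-1, -2, -3]].
det A = -3; the adjugate gives A⁻¹ = [[1, -2/3], [-1, 1/3]].
T⁻¹K = [[-1, -2], [1, 2], [-1, -2]].
Y = (T⁻¹K)A⁻¹ = [[1, 0], [-1, 0], [1, 0]].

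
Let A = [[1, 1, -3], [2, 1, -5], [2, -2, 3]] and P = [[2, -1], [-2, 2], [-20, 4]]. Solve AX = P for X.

X = [[-4, -1], [6, -6], [0, -2]]

A is on the left of X, so left-multiply by A⁻¹: X = A⁻¹P.
det A = -5, so A⁻¹ = [[7/5, -3/5, 2/5], [16/5, -9/5, 1/5], [6/5, -4/5, 1/5]].
X = A⁻¹P = [[7/5, -3/5, 2/5], [16/5, -9/5, 1/5], [6/5, -4/5, 1/5]] · [[2, -1], [-2, 2], [-20, 4]] = [[-4, -1], [6, -6], [0, -2]].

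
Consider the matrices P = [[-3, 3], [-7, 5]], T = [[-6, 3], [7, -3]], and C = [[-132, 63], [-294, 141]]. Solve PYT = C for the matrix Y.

Left-multiply by P⁻¹ and right-multiply by T⁻¹: Y = P⁻¹CT⁻¹.
det P = 6, so P⁻¹ = [[5/6, -1/2], [7/6, -1/2]].
T has determinant -3; T⁻¹ = [[1, 1], [7/3, 2]].
P⁻¹C = [[37, -18], [-7, 3]].
Y = (P⁻¹C)T⁻¹ = [[-5, 1], [0, -1]].

Y = [[-5, 1], [0, -1]]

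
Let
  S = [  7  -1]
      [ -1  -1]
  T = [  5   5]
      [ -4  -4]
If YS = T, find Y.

Since S sits to the right of Y, Y = TS⁻¹.
S has determinant -8; S⁻¹ = [[1/8, -1/8], [-1/8, -7/8]].
Y = TS⁻¹ = [[5, 5], [-4, -4]] · [[1/8, -1/8], [-1/8, -7/8]] = [[0, -5], [0, 4]].

Y = [[0, -5], [0, 4]]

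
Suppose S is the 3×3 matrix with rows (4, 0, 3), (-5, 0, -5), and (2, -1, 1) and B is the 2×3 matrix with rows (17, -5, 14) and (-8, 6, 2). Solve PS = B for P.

P = [[-2, -3, 5], [-4, -4, -6]]

Since S sits to the right of P, P = BS⁻¹.
det S = -5; the adjugate gives S⁻¹ = [[1, 3/5, 0], [1, 2/5, -1], [-1, -4/5, 0]].
P = BS⁻¹ = [[17, -5, 14], [-8, 6, 2]] · [[1, 3/5, 0], [1, 2/5, -1], [-1, -4/5, 0]] = [[-2, -3, 5], [-4, -4, -6]].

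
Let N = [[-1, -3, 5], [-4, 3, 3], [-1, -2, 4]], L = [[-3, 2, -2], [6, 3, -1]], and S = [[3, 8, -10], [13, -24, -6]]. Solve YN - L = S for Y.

Y = [[1, 1, -5], [4, -5, -3]]

YN = S + L = [[0, 10, -12], [19, -21, -7]].
Right-multiplying both sides by N⁻¹ gives Y = (S + L)N⁻¹.
N has determinant -2; N⁻¹ = [[-9, -1, 12], [-13/2, -1/2, 17/2], [-11/2, -1/2, 15/2]].
Y = (S + L)N⁻¹ = [[1, 1, -5], [4, -5, -3]].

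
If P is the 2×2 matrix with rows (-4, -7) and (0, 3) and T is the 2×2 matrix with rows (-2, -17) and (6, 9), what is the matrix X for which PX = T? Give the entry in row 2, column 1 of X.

Left-multiplying both sides by P⁻¹ gives X = P⁻¹T.
P has determinant -12; P⁻¹ = [[-1/4, -7/12], [0, 1/3]].
X = P⁻¹T = [[-1/4, -7/12], [0, 1/3]] · [[-2, -17], [6, 9]] = [[-3, -1], [2, 3]].

2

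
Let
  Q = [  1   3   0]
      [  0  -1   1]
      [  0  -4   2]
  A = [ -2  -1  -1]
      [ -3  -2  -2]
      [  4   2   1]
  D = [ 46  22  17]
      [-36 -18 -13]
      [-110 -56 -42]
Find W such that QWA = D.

Left-multiply by Q⁻¹ and right-multiply by A⁻¹: W = Q⁻¹DA⁻¹.
det Q = 2; the adjugate gives Q⁻¹ = [[1, -3, 3/2], [0, 1, -1/2], [0, 2, -1/2]].
A has determinant -1; A⁻¹ = [[-2, 1, 0], [5, -2, 1], [-2, 0, -1]].
Q⁻¹D = [[-11, -8, -7], [19, 10, 8], [-17, -8, -5]].
W = (Q⁻¹D)A⁻¹ = [[-4, 5, -1], [-4, -1, 2], [4, -1, -3]].

W = [[-4, 5, -1], [-4, -1, 2], [4, -1, -3]]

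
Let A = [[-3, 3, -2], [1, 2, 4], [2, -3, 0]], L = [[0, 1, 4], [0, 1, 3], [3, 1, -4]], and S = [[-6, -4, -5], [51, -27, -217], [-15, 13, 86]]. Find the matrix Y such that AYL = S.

Y = [[3, -3, -1], [-2, -4, 1], [-4, -4, 4]]

Y = A⁻¹SL⁻¹ (apply A⁻¹ on the left and L⁻¹ on the right).
A has determinant 2; A⁻¹ = [[6, 3, 8], [4, 2, 5], [-7/2, -3/2, -9/2]].
det L = -3, so L⁻¹ = [[7/3, -8/3, 1/3], [-3, 4, 0], [1, -1, 0]].
A⁻¹S = [[-3, -1, 7], [3, -5, -24], [12, -4, -44]].
Y = (A⁻¹S)L⁻¹ = [[3, -3, -1], [-2, -4, 1], [-4, -4, 4]].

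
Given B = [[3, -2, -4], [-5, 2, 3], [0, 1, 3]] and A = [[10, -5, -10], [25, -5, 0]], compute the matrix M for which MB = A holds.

Right-multiplying both sides by B⁻¹ gives M = AB⁻¹.
det B = -1; the adjugate gives B⁻¹ = [[-3, -2, -2], [-15, -9, -11], [5, 3, 4]].
M = AB⁻¹ = [[10, -5, -10], [25, -5, 0]] · [[-3, -2, -2], [-15, -9, -11], [5, 3, 4]] = [[-5, -5, -5], [0, -5, 5]].

M = [[-5, -5, -5], [0, -5, 5]]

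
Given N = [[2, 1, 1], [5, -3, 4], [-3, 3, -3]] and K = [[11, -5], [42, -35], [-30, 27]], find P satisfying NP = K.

P = [[3, -2], [-1, 3], [6, -4]]

Left-multiplying both sides by N⁻¹ gives P = N⁻¹K.
N has determinant 3; N⁻¹ = [[-1, 2, 7/3], [1, -1, -1], [2, -3, -11/3]].
P = N⁻¹K = [[-1, 2, 7/3], [1, -1, -1], [2, -3, -11/3]] · [[11, -5], [42, -35], [-30, 27]] = [[3, -2], [-1, 3], [6, -4]].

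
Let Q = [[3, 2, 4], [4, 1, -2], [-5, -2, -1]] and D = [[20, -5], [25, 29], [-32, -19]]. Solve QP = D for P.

P = [[6, 3], [1, 5], [0, -6]]

Left-multiplying both sides by Q⁻¹ gives P = Q⁻¹D.
det Q = 1, so Q⁻¹ = [[-5, -6, -8], [14, 17, 22], [-3, -4, -5]].
P = Q⁻¹D = [[-5, -6, -8], [14, 17, 22], [-3, -4, -5]] · [[20, -5], [25, 29], [-32, -19]] = [[6, 3], [1, 5], [0, -6]].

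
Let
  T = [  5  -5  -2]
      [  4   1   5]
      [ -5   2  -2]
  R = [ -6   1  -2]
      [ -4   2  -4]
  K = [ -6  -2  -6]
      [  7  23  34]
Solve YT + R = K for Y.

YT = K − R = [[0, -3, -4], [11, 21, 38]].
Right-multiplying both sides by T⁻¹ gives Y = (K − R)T⁻¹.
det T = -1, so T⁻¹ = [[12, 14, 23], [17, 20, 33], [-13, -15, -25]].
Y = (K − R)T⁻¹ = [[1, 0, 1], [-5, 4, -4]].

Y = [[1, 0, 1], [-5, 4, -4]]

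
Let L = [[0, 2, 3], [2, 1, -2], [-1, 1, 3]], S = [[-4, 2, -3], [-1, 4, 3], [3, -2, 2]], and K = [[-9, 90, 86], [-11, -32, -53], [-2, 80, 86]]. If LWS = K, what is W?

W = [[-1, -4, -2], [-2, 5, -4], [1, 5, 4]]

Left-multiply by L⁻¹ and right-multiply by S⁻¹: W = L⁻¹KS⁻¹.
det L = 1; the adjugate gives L⁻¹ = [[5, -3, -7], [-4, 3, 6], [3, -2, -4]].
det S = -4, so S⁻¹ = [[-7/2, -1/2, -9/2], [-11/4, -1/4, -15/4], [5/2, 1/2, 7/2]].
L⁻¹K = [[2, -14, -13], [-9, 24, 13], [3, 14, 20]].
W = (L⁻¹K)S⁻¹ = [[-1, -4, -2], [-2, 5, -4], [1, 5, 4]].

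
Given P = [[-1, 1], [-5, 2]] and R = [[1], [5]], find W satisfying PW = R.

W = [[-1], [0]]

Left-multiplying both sides by P⁻¹ gives W = P⁻¹R.
det P = 3; the adjugate gives P⁻¹ = [[2/3, -1/3], [5/3, -1/3]].
W = P⁻¹R = [[2/3, -1/3], [5/3, -1/3]] · [[1], [5]] = [[-1], [0]].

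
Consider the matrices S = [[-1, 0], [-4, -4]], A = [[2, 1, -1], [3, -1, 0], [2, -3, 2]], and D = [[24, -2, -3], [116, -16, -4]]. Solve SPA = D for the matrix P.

P = [[-5, -4, -1], [-4, 3, -3]]

Left-multiply by S⁻¹ and right-multiply by A⁻¹: P = S⁻¹DA⁻¹.
S has determinant 4; S⁻¹ = [[-1, 0], [1, -1/4]].
det A = -3; the adjugate gives A⁻¹ = [[2/3, -1/3, 1/3], [2, -2, 1], [7/3, -8/3, 5/3]].
S⁻¹D = [[-24, 2, 3], [-5, 2, -2]].
P = (S⁻¹D)A⁻¹ = [[-5, -4, -1], [-4, 3, -3]].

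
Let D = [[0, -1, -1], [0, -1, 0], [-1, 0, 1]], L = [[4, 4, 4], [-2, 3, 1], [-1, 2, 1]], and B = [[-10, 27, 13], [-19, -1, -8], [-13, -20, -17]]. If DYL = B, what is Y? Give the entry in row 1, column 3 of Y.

-4

Left-multiply by D⁻¹ and right-multiply by L⁻¹: Y = D⁻¹BL⁻¹.
D has determinant 1; D⁻¹ = [[-1, 1, -1], [0, -1, 0], [-1, 1, 0]].
det L = 4, so L⁻¹ = [[1/4, 1, -2], [1/4, 2, -3], [-1/4, -3, 5]].
D⁻¹B = [[4, -8, -4], [19, 1, 8], [-9, -28, -21]].
Y = (D⁻¹B)L⁻¹ = [[0, 0, -4], [3, -3, -1], [-4, -2, -3]].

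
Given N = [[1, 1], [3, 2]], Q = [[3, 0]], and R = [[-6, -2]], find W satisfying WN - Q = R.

WN = R + Q = [[-3, -2]].
Since N sits to the right of W, W = (R + Q)N⁻¹.
det N = -1; the adjugate gives N⁻¹ = [[-2, 1], [3, -1]].
W = (R + Q)N⁻¹ = [[0, -1]].

W = [[0, -1]]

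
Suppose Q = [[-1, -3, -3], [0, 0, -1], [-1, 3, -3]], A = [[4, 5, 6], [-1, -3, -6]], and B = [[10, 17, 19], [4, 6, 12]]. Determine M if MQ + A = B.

M = [[-5, 5, -1], [-4, -3, -1]]

MQ = B − A = [[6, 12, 13], [5, 9, 18]].
Since Q sits to the right of M, M = (B − A)Q⁻¹.
Q has determinant -6; Q⁻¹ = [[-1/2, 3, -1/2], [-1/6, 0, 1/6], [0, -1, 0]].
M = (B − A)Q⁻¹ = [[-5, 5, -1], [-4, -3, -1]].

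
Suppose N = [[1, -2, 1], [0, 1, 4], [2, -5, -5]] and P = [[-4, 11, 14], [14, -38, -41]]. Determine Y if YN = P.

Since N sits to the right of Y, Y = PN⁻¹.
det N = -3, so N⁻¹ = [[-5, 5, 3], [-8/3, 7/3, 4/3], [2/3, -1/3, -1/3]].
Y = PN⁻¹ = [[-4, 11, 14], [14, -38, -41]] · [[-5, 5, 3], [-8/3, 7/3, 4/3], [2/3, -1/3, -1/3]] = [[0, 1, -2], [4, -5, 5]].

Y = [[0, 1, -2], [4, -5, 5]]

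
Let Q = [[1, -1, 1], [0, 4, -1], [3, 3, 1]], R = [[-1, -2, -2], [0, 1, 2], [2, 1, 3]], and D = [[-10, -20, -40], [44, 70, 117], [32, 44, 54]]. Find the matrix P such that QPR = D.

P = [[-1, -3, -3], [-5, 4, 4], [-2, -5, 3]]

Isolating P: multiply by Q⁻¹ from the left and R⁻¹ from the right, so P = Q⁻¹DR⁻¹.
det Q = -2; the adjugate gives Q⁻¹ = [[-7/2, -2, 3/2], [3/2, 1, -1/2], [6, 3, -2]].
det R = -5, so R⁻¹ = [[-1/5, -4/5, 2/5], [-4/5, -1/5, -2/5], [2/5, 3/5, 1/5]].
Q⁻¹D = [[-5, -4, -13], [13, 18, 30], [8, 2, 3]].
P = (Q⁻¹D)R⁻¹ = [[-1, -3, -3], [-5, 4, 4], [-2, -5, 3]].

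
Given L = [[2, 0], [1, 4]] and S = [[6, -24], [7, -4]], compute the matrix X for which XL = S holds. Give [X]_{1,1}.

6

Since L sits to the right of X, X = SL⁻¹.
L has determinant 8; L⁻¹ = [[1/2, 0], [-1/8, 1/4]].
X = SL⁻¹ = [[6, -24], [7, -4]] · [[1/2, 0], [-1/8, 1/4]] = [[6, -6], [4, -1]].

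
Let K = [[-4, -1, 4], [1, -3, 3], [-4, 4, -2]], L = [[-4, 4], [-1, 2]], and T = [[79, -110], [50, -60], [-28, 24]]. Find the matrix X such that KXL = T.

Left-multiply by K⁻¹ and right-multiply by L⁻¹: X = K⁻¹TL⁻¹.
K has determinant 2; K⁻¹ = [[-3, 7, 9/2], [-5, 12, 8], [-4, 10, 13/2]].
det L = -4, so L⁻¹ = [[-1/2, 1], [-1/4, 1]].
K⁻¹T = [[-13, 18], [-19, 22], [2, -4]].
X = (K⁻¹T)L⁻¹ = [[2, 5], [4, 3], [0, -2]].

X = [[2, 5], [4, 3], [0, -2]]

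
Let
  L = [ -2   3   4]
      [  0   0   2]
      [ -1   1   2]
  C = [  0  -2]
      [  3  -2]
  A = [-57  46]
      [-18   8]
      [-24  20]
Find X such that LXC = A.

X = [[4, -1], [0, -3], [1, -3]]

X = L⁻¹AC⁻¹ (apply L⁻¹ on the left and C⁻¹ on the right).
L has determinant -2; L⁻¹ = [[1, 1, -3], [1, 0, -2], [0, 1/2, 0]].
det C = 6, so C⁻¹ = [[-1/3, 1/3], [-1/2, 0]].
L⁻¹A = [[-3, -6], [-9, 6], [-9, 4]].
X = (L⁻¹A)C⁻¹ = [[4, -1], [0, -3], [1, -3]].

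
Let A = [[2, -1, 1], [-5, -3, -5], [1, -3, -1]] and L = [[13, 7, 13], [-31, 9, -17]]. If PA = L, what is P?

Right-multiplying both sides by A⁻¹ gives P = LA⁻¹.
det A = 4; the adjugate gives A⁻¹ = [[-3, -1, 2], [-5/2, -3/4, 5/4], [9/2, 5/4, -11/4]].
P = LA⁻¹ = [[13, 7, 13], [-31, 9, -17]] · [[-3, -1, 2], [-5/2, -3/4, 5/4], [9/2, 5/4, -11/4]] = [[2, -2, -1], [-6, 3, -4]].

P = [[2, -2, -1], [-6, 3, -4]]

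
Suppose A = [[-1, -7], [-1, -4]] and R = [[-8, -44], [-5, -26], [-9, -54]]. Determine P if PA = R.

Since A sits to the right of P, P = RA⁻¹.
det A = -3, so A⁻¹ = [[4/3, -7/3], [-1/3, 1/3]].
P = RA⁻¹ = [[-8, -44], [-5, -26], [-9, -54]] · [[4/3, -7/3], [-1/3, 1/3]] = [[4, 4], [2, 3], [6, 3]].

P = [[4, 4], [2, 3], [6, 3]]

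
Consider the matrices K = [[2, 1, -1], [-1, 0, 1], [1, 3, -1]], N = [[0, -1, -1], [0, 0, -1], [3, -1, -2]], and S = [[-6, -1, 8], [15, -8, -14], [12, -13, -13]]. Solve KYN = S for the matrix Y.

Isolating Y: multiply by K⁻¹ from the left and N⁻¹ from the right, so Y = K⁻¹SN⁻¹.
K has determinant -3; K⁻¹ = [[1, 2/3, -1/3], [0, 1/3, 1/3], [1, 5/3, -1/3]].
det N = 3; the adjugate gives N⁻¹ = [[-1/3, -1/3, 1/3], [-1, 1, 0], [0, -1, 0]].
K⁻¹S = [[0, -2, 3], [9, -7, -9], [15, -10, -11]].
Y = (K⁻¹S)N⁻¹ = [[2, -5, 0], [4, -1, 3], [5, -4, 5]].

Y = [[2, -5, 0], [4, -1, 3], [5, -4, 5]]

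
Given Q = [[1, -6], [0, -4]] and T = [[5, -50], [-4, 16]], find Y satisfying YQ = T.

Y = [[5, 5], [-4, 2]]

Q is on the right of Y, so right-multiply by Q⁻¹: Y = TQ⁻¹.
Q has determinant -4; Q⁻¹ = [[1, -3/2], [0, -1/4]].
Y = TQ⁻¹ = [[5, -50], [-4, 16]] · [[1, -3/2], [0, -1/4]] = [[5, 5], [-4, 2]].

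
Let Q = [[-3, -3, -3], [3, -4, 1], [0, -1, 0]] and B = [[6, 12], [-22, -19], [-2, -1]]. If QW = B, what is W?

Left-multiplying both sides by Q⁻¹ gives W = Q⁻¹B.
Q has determinant 6; Q⁻¹ = [[1/6, 1/2, -5/2], [0, 0, -1], [-1/2, -1/2, 7/2]].
W = Q⁻¹B = [[1/6, 1/2, -5/2], [0, 0, -1], [-1/2, -1/2, 7/2]] · [[6, 12], [-22, -19], [-2, -1]] = [[-5, -5], [2, 1], [1, 0]].

W = [[-5, -5], [2, 1], [1, 0]]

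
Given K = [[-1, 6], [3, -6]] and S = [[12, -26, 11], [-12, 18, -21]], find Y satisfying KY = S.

Y = [[0, -4, -5], [2, -5, 1]]

Left-multiplying both sides by K⁻¹ gives Y = K⁻¹S.
K has determinant -12; K⁻¹ = [[1/2, 1/2], [1/4, 1/12]].
Y = K⁻¹S = [[1/2, 1/2], [1/4, 1/12]] · [[12, -26, 11], [-12, 18, -21]] = [[0, -4, -5], [2, -5, 1]].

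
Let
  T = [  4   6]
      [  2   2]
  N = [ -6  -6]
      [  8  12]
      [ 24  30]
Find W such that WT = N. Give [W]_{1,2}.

-3

Right-multiplying both sides by T⁻¹ gives W = NT⁻¹.
det T = -4, so T⁻¹ = [[-1/2, 3/2], [1/2, -1]].
W = NT⁻¹ = [[-6, -6], [8, 12], [24, 30]] · [[-1/2, 3/2], [1/2, -1]] = [[0, -3], [2, 0], [3, 6]].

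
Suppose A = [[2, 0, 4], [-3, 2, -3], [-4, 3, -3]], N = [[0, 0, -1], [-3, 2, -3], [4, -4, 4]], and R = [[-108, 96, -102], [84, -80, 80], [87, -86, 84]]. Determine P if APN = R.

P = [[3, -2, -3], [2, 1, 0], [-3, 4, -3]]

P = A⁻¹RN⁻¹ (apply A⁻¹ on the left and N⁻¹ on the right).
det A = 2; the adjugate gives A⁻¹ = [[3/2, 6, -4], [3/2, 5, -3], [-1/2, -3, 2]].
det N = -4; the adjugate gives N⁻¹ = [[1, -1, -1/2], [0, -1, -3/4], [-1, 0, 0]].
A⁻¹R = [[-6, 8, -9], [-3, 2, -5], [-24, 20, -21]].
P = (A⁻¹R)N⁻¹ = [[3, -2, -3], [2, 1, 0], [-3, 4, -3]].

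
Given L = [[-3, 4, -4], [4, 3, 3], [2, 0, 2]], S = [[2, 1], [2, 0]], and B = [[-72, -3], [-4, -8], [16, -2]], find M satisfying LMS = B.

Isolating M: multiply by L⁻¹ from the left and S⁻¹ from the right, so M = L⁻¹BS⁻¹.
det L = -2; the adjugate gives L⁻¹ = [[-3, 4, -12], [1, -1, 7/2], [3, -4, 25/2]].
S has determinant -2; S⁻¹ = [[0, 1/2], [1, -1]].
L⁻¹B = [[8, 1], [-12, -2], [0, -2]].
M = (L⁻¹B)S⁻¹ = [[1, 3], [-2, -4], [-2, 2]].

M = [[1, 3], [-2, -4], [-2, 2]]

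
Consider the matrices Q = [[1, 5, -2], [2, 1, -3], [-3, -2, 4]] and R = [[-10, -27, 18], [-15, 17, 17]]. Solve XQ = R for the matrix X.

X = [[-5, -4, -1], [6, -3, 5]]

Q is on the right of X, so right-multiply by Q⁻¹: X = RQ⁻¹.
Q has determinant 5; Q⁻¹ = [[-2/5, -16/5, -13/5], [1/5, -2/5, -1/5], [-1/5, -13/5, -9/5]].
X = RQ⁻¹ = [[-10, -27, 18], [-15, 17, 17]] · [[-2/5, -16/5, -13/5], [1/5, -2/5, -1/5], [-1/5, -13/5, -9/5]] = [[-5, -4, -1], [6, -3, 5]].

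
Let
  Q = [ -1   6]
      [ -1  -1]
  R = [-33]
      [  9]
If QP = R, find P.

P = [[-3], [-6]]

Left-multiplying both sides by Q⁻¹ gives P = Q⁻¹R.
det Q = 7, so Q⁻¹ = [[-1/7, -6/7], [1/7, -1/7]].
P = Q⁻¹R = [[-1/7, -6/7], [1/7, -1/7]] · [[-33], [9]] = [[-3], [-6]].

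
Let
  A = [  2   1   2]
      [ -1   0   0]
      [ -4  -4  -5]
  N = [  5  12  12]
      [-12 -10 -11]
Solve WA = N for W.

Right-multiplying both sides by A⁻¹ gives W = NA⁻¹.
det A = 3, so A⁻¹ = [[0, -1, 0], [-5/3, -2/3, -2/3], [4/3, 4/3, 1/3]].
W = NA⁻¹ = [[5, 12, 12], [-12, -10, -11]] · [[0, -1, 0], [-5/3, -2/3, -2/3], [4/3, 4/3, 1/3]] = [[-4, 3, -4], [2, 4, 3]].

W = [[-4, 3, -4], [2, 4, 3]]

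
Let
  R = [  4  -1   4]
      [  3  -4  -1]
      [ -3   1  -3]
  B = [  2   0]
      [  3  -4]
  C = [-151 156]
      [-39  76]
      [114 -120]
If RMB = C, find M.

Isolating M: multiply by R⁻¹ from the left and B⁻¹ from the right, so M = R⁻¹CB⁻¹.
R has determinant 4; R⁻¹ = [[13/4, 1/4, 17/4], [3, 0, 4], [-9/4, -1/4, -13/4]].
det B = -8; the adjugate gives B⁻¹ = [[1/2, 0], [3/8, -1/4]].
R⁻¹C = [[-16, 16], [3, -12], [-21, 20]].
M = (R⁻¹C)B⁻¹ = [[-2, -4], [-3, 3], [-3, -5]].

M = [[-2, -4], [-3, 3], [-3, -5]]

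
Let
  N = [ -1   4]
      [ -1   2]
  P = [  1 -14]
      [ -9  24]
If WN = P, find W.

Since N sits to the right of W, W = PN⁻¹.
N has determinant 2; N⁻¹ = [[1, -2], [1/2, -1/2]].
W = PN⁻¹ = [[1, -14], [-9, 24]] · [[1, -2], [1/2, -1/2]] = [[-6, 5], [3, 6]].

W = [[-6, 5], [3, 6]]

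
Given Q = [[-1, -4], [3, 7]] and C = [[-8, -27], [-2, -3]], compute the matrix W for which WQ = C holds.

W = [[5, -1], [-1, -1]]

Right-multiplying both sides by Q⁻¹ gives W = CQ⁻¹.
det Q = 5; the adjugate gives Q⁻¹ = [[7/5, 4/5], [-3/5, -1/5]].
W = CQ⁻¹ = [[-8, -27], [-2, -3]] · [[7/5, 4/5], [-3/5, -1/5]] = [[5, -1], [-1, -1]].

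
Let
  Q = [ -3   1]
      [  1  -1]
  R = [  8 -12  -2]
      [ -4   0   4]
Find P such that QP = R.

Since Q multiplies P on the left, P = Q⁻¹R.
Q has determinant 2; Q⁻¹ = [[-1/2, -1/2], [-1/2, -3/2]].
P = Q⁻¹R = [[-1/2, -1/2], [-1/2, -3/2]] · [[8, -12, -2], [-4, 0, 4]] = [[-2, 6, -1], [2, 6, -5]].

P = [[-2, 6, -1], [2, 6, -5]]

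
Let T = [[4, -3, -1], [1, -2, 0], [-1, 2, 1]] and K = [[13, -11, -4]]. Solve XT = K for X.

X = [[3, 0, -1]]

Since T sits to the right of X, X = KT⁻¹.
T has determinant -5; T⁻¹ = [[2/5, -1/5, 2/5], [1/5, -3/5, 1/5], [0, 1, 1]].
X = KT⁻¹ = [[13, -11, -4]] · [[2/5, -1/5, 2/5], [1/5, -3/5, 1/5], [0, 1, 1]] = [[3, 0, -1]].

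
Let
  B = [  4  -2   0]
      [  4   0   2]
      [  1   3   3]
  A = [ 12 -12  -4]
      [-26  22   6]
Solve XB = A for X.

Right-multiplying both sides by B⁻¹ gives X = AB⁻¹.
det B = -4; the adjugate gives B⁻¹ = [[3/2, -3/2, 1], [5/2, -3, 2], [-3, 7/2, -2]].
X = AB⁻¹ = [[12, -12, -4], [-26, 22, 6]] · [[3/2, -3/2, 1], [5/2, -3, 2], [-3, 7/2, -2]] = [[0, 4, -4], [-2, -6, 6]].

X = [[0, 4, -4], [-2, -6, 6]]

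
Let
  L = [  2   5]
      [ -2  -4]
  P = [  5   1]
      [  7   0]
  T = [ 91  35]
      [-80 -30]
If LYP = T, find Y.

Y = [[5, -1], [5, -2]]

Isolating Y: multiply by L⁻¹ from the left and P⁻¹ from the right, so Y = L⁻¹TP⁻¹.
det L = 2; the adjugate gives L⁻¹ = [[-2, -5/2], [1, 1]].
P has determinant -7; P⁻¹ = [[0, 1/7], [1, -5/7]].
L⁻¹T = [[18, 5], [11, 5]].
Y = (L⁻¹T)P⁻¹ = [[5, -1], [5, -2]].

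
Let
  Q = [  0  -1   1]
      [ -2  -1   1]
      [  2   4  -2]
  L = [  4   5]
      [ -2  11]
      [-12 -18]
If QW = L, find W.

Since Q multiplies W on the left, W = Q⁻¹L.
det Q = -4; the adjugate gives Q⁻¹ = [[1/2, -1/2, 0], [1/2, 1/2, 1/2], [3/2, 1/2, 1/2]].
W = Q⁻¹L = [[1/2, -1/2, 0], [1/2, 1/2, 1/2], [3/2, 1/2, 1/2]] · [[4, 5], [-2, 11], [-12, -18]] = [[3, -3], [-5, -1], [-1, 4]].

W = [[3, -3], [-5, -1], [-1, 4]]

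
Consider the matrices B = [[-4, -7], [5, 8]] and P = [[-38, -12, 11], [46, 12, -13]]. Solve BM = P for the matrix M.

B is on the left of M, so left-multiply by B⁻¹: M = B⁻¹P.
B has determinant 3; B⁻¹ = [[8/3, 7/3], [-5/3, -4/3]].
M = B⁻¹P = [[8/3, 7/3], [-5/3, -4/3]] · [[-38, -12, 11], [46, 12, -13]] = [[6, -4, -1], [2, 4, -1]].

M = [[6, -4, -1], [2, 4, -1]]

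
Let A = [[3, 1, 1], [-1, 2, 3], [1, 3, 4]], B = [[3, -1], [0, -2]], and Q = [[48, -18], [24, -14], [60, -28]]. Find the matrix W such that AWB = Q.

W = A⁻¹QB⁻¹ (apply A⁻¹ on the left and B⁻¹ on the right).
det A = -1; the adjugate gives A⁻¹ = [[1, 1, -1], [-7, -11, 10], [5, 8, -7]].
det B = -6, so B⁻¹ = [[1/3, -1/6], [0, -1/2]].
A⁻¹Q = [[12, -4], [0, 0], [12, -6]].
W = (A⁻¹Q)B⁻¹ = [[4, 0], [0, 0], [4, 1]].

W = [[4, 0], [0, 0], [4, 1]]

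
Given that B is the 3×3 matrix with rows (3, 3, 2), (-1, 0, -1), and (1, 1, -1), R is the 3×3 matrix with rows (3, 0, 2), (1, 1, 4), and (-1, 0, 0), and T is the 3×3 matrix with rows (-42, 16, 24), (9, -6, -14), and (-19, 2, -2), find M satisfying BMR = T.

Left-multiply by B⁻¹ and right-multiply by R⁻¹: M = B⁻¹TR⁻¹.
B has determinant -5; B⁻¹ = [[-1/5, -1, 3/5], [2/5, 1, -1/5], [1/5, 0, -3/5]].
det R = 2; the adjugate gives R⁻¹ = [[0, 0, -1], [-2, 1, -5], [1/2, 0, 3/2]].
B⁻¹T = [[-12, 4, 8], [-4, 0, -4], [3, 2, 6]].
M = (B⁻¹T)R⁻¹ = [[-4, 4, 4], [-2, 0, -2], [-1, 2, -4]].

M = [[-4, 4, 4], [-2, 0, -2], [-1, 2, -4]]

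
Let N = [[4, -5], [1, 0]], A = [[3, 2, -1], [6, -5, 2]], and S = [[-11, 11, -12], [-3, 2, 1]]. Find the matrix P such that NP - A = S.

P = [[3, -3, 3], [4, -5, 5]]

NP = S + A = [[-8, 13, -13], [3, -3, 3]].
Since N multiplies P on the left, P = N⁻¹(S + A).
det N = 5; the adjugate gives N⁻¹ = [[0, 1], [-1/5, 4/5]].
P = N⁻¹(S + A) = [[3, -3, 3], [4, -5, 5]].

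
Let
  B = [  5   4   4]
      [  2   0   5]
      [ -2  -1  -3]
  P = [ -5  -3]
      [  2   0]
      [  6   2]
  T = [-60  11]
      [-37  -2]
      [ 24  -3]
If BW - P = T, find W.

BW = T + P = [[-65, 8], [-35, -2], [30, -1]].
Since B multiplies W on the left, W = B⁻¹(T + P).
det B = 1; the adjugate gives B⁻¹ = [[5, 8, 20], [-4, -7, -17], [-2, -3, -8]].
W = B⁻¹(T + P) = [[-5, 4], [-5, -1], [-5, -2]].

W = [[-5, 4], [-5, -1], [-5, -2]]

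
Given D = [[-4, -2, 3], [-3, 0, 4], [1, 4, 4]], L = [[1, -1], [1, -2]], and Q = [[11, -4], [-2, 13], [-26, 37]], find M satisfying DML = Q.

M = [[-3, 5], [-3, -5], [0, 1]]

Isolating M: multiply by D⁻¹ from the left and L⁻¹ from the right, so M = D⁻¹QL⁻¹.
D has determinant -4; D⁻¹ = [[4, -5, 2], [-4, 19/4, -7/4], [3, -7/2, 3/2]].
det L = -1; the adjugate gives L⁻¹ = [[2, -1], [1, -1]].
D⁻¹Q = [[2, -7], [-8, 13], [1, -2]].
M = (D⁻¹Q)L⁻¹ = [[-3, 5], [-3, -5], [0, 1]].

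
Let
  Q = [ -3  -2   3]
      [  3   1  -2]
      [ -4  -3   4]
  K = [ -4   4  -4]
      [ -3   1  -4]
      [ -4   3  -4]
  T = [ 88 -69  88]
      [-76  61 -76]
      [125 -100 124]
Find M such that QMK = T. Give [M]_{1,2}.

-1

Left-multiply by Q⁻¹ and right-multiply by K⁻¹: M = Q⁻¹TK⁻¹.
det Q = -1; the adjugate gives Q⁻¹ = [[2, 1, -1], [4, 0, -3], [5, 1, -3]].
det K = 4, so K⁻¹ = [[2, 1, -3], [1, 0, -1], [-5/4, -1, 2]].
Q⁻¹T = [[-25, 23, -24], [-23, 24, -20], [-11, 16, -8]].
M = (Q⁻¹T)K⁻¹ = [[3, -1, 4], [3, -3, 5], [4, -3, 1]].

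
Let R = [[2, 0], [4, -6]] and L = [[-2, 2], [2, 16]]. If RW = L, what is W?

W = [[-1, 1], [-1, -2]]

Since R multiplies W on the left, W = R⁻¹L.
R has determinant -12; R⁻¹ = [[1/2, 0], [1/3, -1/6]].
W = R⁻¹L = [[1/2, 0], [1/3, -1/6]] · [[-2, 2], [2, 16]] = [[-1, 1], [-1, -2]].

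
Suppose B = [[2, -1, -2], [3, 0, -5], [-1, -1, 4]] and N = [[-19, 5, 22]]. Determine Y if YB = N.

Since B sits to the right of Y, Y = NB⁻¹.
det B = 3, so B⁻¹ = [[-5/3, 2, 5/3], [-7/3, 2, 4/3], [-1, 1, 1]].
Y = NB⁻¹ = [[-19, 5, 22]] · [[-5/3, 2, 5/3], [-7/3, 2, 4/3], [-1, 1, 1]] = [[-2, -6, -3]].

Y = [[-2, -6, -3]]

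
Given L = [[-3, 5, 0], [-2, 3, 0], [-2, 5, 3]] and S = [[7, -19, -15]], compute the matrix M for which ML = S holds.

Since L sits to the right of M, M = SL⁻¹.
det L = 3; the adjugate gives L⁻¹ = [[3, -5, 0], [2, -3, 0], [-4/3, 5/3, 1/3]].
M = SL⁻¹ = [[7, -19, -15]] · [[3, -5, 0], [2, -3, 0], [-4/3, 5/3, 1/3]] = [[3, -3, -5]].

M = [[3, -3, -5]]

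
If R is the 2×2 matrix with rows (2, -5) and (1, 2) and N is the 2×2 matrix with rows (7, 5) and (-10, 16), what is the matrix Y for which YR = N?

Y = [[1, 5], [-4, -2]]

R is on the right of Y, so right-multiply by R⁻¹: Y = NR⁻¹.
det R = 9, so R⁻¹ = [[2/9, 5/9], [-1/9, 2/9]].
Y = NR⁻¹ = [[7, 5], [-10, 16]] · [[2/9, 5/9], [-1/9, 2/9]] = [[1, 5], [-4, -2]].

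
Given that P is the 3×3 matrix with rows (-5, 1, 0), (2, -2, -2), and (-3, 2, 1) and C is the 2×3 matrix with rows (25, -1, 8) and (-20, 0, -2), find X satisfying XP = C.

Since P sits to the right of X, X = CP⁻¹.
det P = -6; the adjugate gives P⁻¹ = [[-1/3, 1/6, 1/3], [-2/3, 5/6, 5/3], [1/3, -7/6, -4/3]].
X = CP⁻¹ = [[25, -1, 8], [-20, 0, -2]] · [[-1/3, 1/6, 1/3], [-2/3, 5/6, 5/3], [1/3, -7/6, -4/3]] = [[-5, -6, -4], [6, -1, -4]].

X = [[-5, -6, -4], [6, -1, -4]]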